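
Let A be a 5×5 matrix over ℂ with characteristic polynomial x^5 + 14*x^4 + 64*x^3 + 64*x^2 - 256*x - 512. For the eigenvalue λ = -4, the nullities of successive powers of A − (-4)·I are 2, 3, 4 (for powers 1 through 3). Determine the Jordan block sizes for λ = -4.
Block sizes for λ = -4: [3, 1]

From the dimensions of kernels of powers, the number of Jordan blocks of size at least j is d_j − d_{j−1} where d_j = dim ker(N^j) (with d_0 = 0). Computing the differences gives [2, 1, 1].
The number of blocks of size exactly k is (#blocks of size ≥ k) − (#blocks of size ≥ k + 1), so the partition is: 1 block(s) of size 1, 1 block(s) of size 3.
In nonincreasing order the block sizes are [3, 1].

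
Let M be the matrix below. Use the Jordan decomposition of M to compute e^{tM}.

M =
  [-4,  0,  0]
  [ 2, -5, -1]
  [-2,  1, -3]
e^{tM} =
  [exp(-4*t), 0, 0]
  [2*t*exp(-4*t), -t*exp(-4*t) + exp(-4*t), -t*exp(-4*t)]
  [-2*t*exp(-4*t), t*exp(-4*t), t*exp(-4*t) + exp(-4*t)]

Strategy: write M = P · J · P⁻¹ where J is a Jordan canonical form, so e^{tM} = P · e^{tJ} · P⁻¹, and e^{tJ} can be computed block-by-block.

M has Jordan form
J =
  [-4,  1,  0]
  [ 0, -4,  0]
  [ 0,  0, -4]
(up to reordering of blocks).

Per-block formulas:
  For a 1×1 block at λ = -4: exp(t · [-4]) = [e^(-4t)].
  For a 2×2 Jordan block J_2(-4): exp(t · J_2(-4)) = e^(-4t)·(I + t·N), where N is the 2×2 nilpotent shift.

After assembling e^{tJ} and conjugating by P, we get:

e^{tM} =
  [exp(-4*t), 0, 0]
  [2*t*exp(-4*t), -t*exp(-4*t) + exp(-4*t), -t*exp(-4*t)]
  [-2*t*exp(-4*t), t*exp(-4*t), t*exp(-4*t) + exp(-4*t)]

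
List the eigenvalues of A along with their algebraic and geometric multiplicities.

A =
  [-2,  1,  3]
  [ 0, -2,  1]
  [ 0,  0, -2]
λ = -2: alg = 3, geom = 1

Step 1 — factor the characteristic polynomial to read off the algebraic multiplicities:
  χ_A(x) = (x + 2)^3

Step 2 — compute geometric multiplicities via the rank-nullity identity g(λ) = n − rank(A − λI):
  rank(A − (-2)·I) = 2, so dim ker(A − (-2)·I) = n − 2 = 1

Summary:
  λ = -2: algebraic multiplicity = 3, geometric multiplicity = 1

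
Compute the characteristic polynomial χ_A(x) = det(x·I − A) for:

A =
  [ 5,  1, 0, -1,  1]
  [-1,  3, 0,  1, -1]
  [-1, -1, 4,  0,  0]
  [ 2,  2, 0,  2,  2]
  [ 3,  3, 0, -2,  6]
x^5 - 20*x^4 + 160*x^3 - 640*x^2 + 1280*x - 1024

Expanding det(x·I − A) (e.g. by cofactor expansion or by noting that A is similar to its Jordan form J, which has the same characteristic polynomial as A) gives
  χ_A(x) = x^5 - 20*x^4 + 160*x^3 - 640*x^2 + 1280*x - 1024
which factors as (x - 4)^5. The eigenvalues (with algebraic multiplicities) are λ = 4 with multiplicity 5.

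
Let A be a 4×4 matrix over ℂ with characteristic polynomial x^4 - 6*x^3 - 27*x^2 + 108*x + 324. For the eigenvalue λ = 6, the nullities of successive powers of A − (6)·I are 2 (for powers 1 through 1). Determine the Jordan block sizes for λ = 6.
Block sizes for λ = 6: [1, 1]

From the dimensions of kernels of powers, the number of Jordan blocks of size at least j is d_j − d_{j−1} where d_j = dim ker(N^j) (with d_0 = 0). Computing the differences gives [2].
The number of blocks of size exactly k is (#blocks of size ≥ k) − (#blocks of size ≥ k + 1), so the partition is: 2 block(s) of size 1.
In nonincreasing order the block sizes are [1, 1].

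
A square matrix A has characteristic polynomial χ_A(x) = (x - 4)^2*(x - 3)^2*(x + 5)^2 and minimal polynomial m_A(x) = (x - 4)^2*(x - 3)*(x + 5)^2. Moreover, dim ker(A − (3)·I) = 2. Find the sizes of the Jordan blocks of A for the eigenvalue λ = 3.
Block sizes for λ = 3: [1, 1]

Step 1 — from the characteristic polynomial, algebraic multiplicity of λ = 3 is 2. From dim ker(A − (3)·I) = 2, there are exactly 2 Jordan blocks for λ = 3.
Step 2 — from the minimal polynomial, the factor (x − 3) tells us the largest block for λ = 3 has size 1.
Step 3 — with total size 2, 2 blocks, and largest block 1, the block sizes (in nonincreasing order) are [1, 1].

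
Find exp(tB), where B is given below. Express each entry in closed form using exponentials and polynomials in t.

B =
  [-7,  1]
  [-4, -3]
e^{tB} =
  [-2*t*exp(-5*t) + exp(-5*t), t*exp(-5*t)]
  [-4*t*exp(-5*t), 2*t*exp(-5*t) + exp(-5*t)]

Strategy: write B = P · J · P⁻¹ where J is a Jordan canonical form, so e^{tB} = P · e^{tJ} · P⁻¹, and e^{tJ} can be computed block-by-block.

B has Jordan form
J =
  [-5,  1]
  [ 0, -5]
(up to reordering of blocks).

Per-block formulas:
  For a 2×2 Jordan block J_2(-5): exp(t · J_2(-5)) = e^(-5t)·(I + t·N), where N is the 2×2 nilpotent shift.

After assembling e^{tJ} and conjugating by P, we get:

e^{tB} =
  [-2*t*exp(-5*t) + exp(-5*t), t*exp(-5*t)]
  [-4*t*exp(-5*t), 2*t*exp(-5*t) + exp(-5*t)]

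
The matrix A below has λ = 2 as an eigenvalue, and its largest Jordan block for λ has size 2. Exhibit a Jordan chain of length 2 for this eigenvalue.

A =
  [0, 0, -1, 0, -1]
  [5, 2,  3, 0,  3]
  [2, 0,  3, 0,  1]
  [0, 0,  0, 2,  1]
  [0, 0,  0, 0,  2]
A Jordan chain for λ = 2 of length 2:
v_1 = (0, -1, 0, 0, 0)ᵀ
v_2 = (1, 0, -2, 0, 0)ᵀ

Let N = A − (2)·I. We want v_2 with N^2 v_2 = 0 but N^1 v_2 ≠ 0; then v_{j-1} := N · v_j for j = 2, …, 2.

Pick v_2 = (1, 0, -2, 0, 0)ᵀ.
Then v_1 = N · v_2 = (0, -1, 0, 0, 0)ᵀ.

Sanity check: (A − (2)·I) v_1 = (0, 0, 0, 0, 0)ᵀ = 0. ✓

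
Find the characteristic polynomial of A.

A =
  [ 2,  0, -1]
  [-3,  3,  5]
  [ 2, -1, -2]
x^3 - 3*x^2 + 3*x - 1

Expanding det(x·I − A) (e.g. by cofactor expansion or by noting that A is similar to its Jordan form J, which has the same characteristic polynomial as A) gives
  χ_A(x) = x^3 - 3*x^2 + 3*x - 1
which factors as (x - 1)^3. The eigenvalues (with algebraic multiplicities) are λ = 1 with multiplicity 3.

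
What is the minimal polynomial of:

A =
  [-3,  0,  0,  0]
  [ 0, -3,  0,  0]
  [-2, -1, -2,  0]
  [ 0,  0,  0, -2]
x^2 + 5*x + 6

The characteristic polynomial is χ_A(x) = (x + 2)^2*(x + 3)^2, so the eigenvalues are known. The minimal polynomial is
  m_A(x) = Π_λ (x − λ)^{k_λ}
where k_λ is the size of the *largest* Jordan block for λ (equivalently, the smallest k with (A − λI)^k v = 0 for every generalised eigenvector v of λ).

  λ = -3: largest Jordan block has size 1, contributing (x + 3)
  λ = -2: largest Jordan block has size 1, contributing (x + 2)

So m_A(x) = (x + 2)*(x + 3) = x^2 + 5*x + 6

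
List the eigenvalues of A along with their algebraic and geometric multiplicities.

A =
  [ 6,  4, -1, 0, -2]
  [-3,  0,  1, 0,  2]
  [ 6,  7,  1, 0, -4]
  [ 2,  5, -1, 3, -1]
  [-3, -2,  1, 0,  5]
λ = 3: alg = 5, geom = 2

Step 1 — factor the characteristic polynomial to read off the algebraic multiplicities:
  χ_A(x) = (x - 3)^5

Step 2 — compute geometric multiplicities via the rank-nullity identity g(λ) = n − rank(A − λI):
  rank(A − (3)·I) = 3, so dim ker(A − (3)·I) = n − 3 = 2

Summary:
  λ = 3: algebraic multiplicity = 5, geometric multiplicity = 2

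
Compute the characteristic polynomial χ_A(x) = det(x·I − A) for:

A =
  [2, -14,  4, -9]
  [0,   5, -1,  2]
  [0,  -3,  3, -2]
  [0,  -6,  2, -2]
x^4 - 8*x^3 + 24*x^2 - 32*x + 16

Expanding det(x·I − A) (e.g. by cofactor expansion or by noting that A is similar to its Jordan form J, which has the same characteristic polynomial as A) gives
  χ_A(x) = x^4 - 8*x^3 + 24*x^2 - 32*x + 16
which factors as (x - 2)^4. The eigenvalues (with algebraic multiplicities) are λ = 2 with multiplicity 4.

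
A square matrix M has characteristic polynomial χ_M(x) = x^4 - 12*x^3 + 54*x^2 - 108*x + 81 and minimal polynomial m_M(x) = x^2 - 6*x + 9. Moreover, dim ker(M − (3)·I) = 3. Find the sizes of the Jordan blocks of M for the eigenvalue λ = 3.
Block sizes for λ = 3: [2, 1, 1]

Step 1 — from the characteristic polynomial, algebraic multiplicity of λ = 3 is 4. From dim ker(M − (3)·I) = 3, there are exactly 3 Jordan blocks for λ = 3.
Step 2 — from the minimal polynomial, the factor (x − 3)^2 tells us the largest block for λ = 3 has size 2.
Step 3 — with total size 4, 3 blocks, and largest block 2, the block sizes (in nonincreasing order) are [2, 1, 1].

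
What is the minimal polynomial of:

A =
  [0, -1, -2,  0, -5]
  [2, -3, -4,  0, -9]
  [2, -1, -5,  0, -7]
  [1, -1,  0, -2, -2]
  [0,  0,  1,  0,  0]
x^3 + 6*x^2 + 12*x + 8

The characteristic polynomial is χ_A(x) = (x + 2)^5, so the eigenvalues are known. The minimal polynomial is
  m_A(x) = Π_λ (x − λ)^{k_λ}
where k_λ is the size of the *largest* Jordan block for λ (equivalently, the smallest k with (A − λI)^k v = 0 for every generalised eigenvector v of λ).

  λ = -2: largest Jordan block has size 3, contributing (x + 2)^3

So m_A(x) = (x + 2)^3 = x^3 + 6*x^2 + 12*x + 8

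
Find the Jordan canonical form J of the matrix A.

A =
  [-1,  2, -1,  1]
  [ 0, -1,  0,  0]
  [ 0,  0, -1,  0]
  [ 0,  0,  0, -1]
J_2(-1) ⊕ J_1(-1) ⊕ J_1(-1)

The characteristic polynomial is
  det(x·I − A) = x^4 + 4*x^3 + 6*x^2 + 4*x + 1 = (x + 1)^4

Eigenvalues and multiplicities (the geometric multiplicity of λ is n − rank(A − λI), which equals the number of Jordan blocks for λ):
  λ = -1: algebraic multiplicity = 4, geometric multiplicity = 3

Determining the block sizes for each eigenvalue:
  λ = -1: 3 blocks summing to 4 forces exactly one block of size 2 and the rest size 1 → block sizes [2, 1, 1]

Assembling the blocks gives a Jordan form
J =
  [-1,  1,  0,  0]
  [ 0, -1,  0,  0]
  [ 0,  0, -1,  0]
  [ 0,  0,  0, -1]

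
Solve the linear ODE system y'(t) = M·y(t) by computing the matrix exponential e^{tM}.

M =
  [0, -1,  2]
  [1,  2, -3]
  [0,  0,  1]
e^{tM} =
  [-t*exp(t) + exp(t), -t*exp(t), t^2*exp(t)/2 + 2*t*exp(t)]
  [t*exp(t), t*exp(t) + exp(t), -t^2*exp(t)/2 - 3*t*exp(t)]
  [0, 0, exp(t)]

Strategy: write M = P · J · P⁻¹ where J is a Jordan canonical form, so e^{tM} = P · e^{tJ} · P⁻¹, and e^{tJ} can be computed block-by-block.

M has Jordan form
J =
  [1, 1, 0]
  [0, 1, 1]
  [0, 0, 1]
(up to reordering of blocks).

Per-block formulas:
  For a 3×3 Jordan block J_3(1): exp(t · J_3(1)) = e^(1t)·(I + t·N + (t^2/2)·N^2), where N is the 3×3 nilpotent shift.

After assembling e^{tJ} and conjugating by P, we get:

e^{tM} =
  [-t*exp(t) + exp(t), -t*exp(t), t^2*exp(t)/2 + 2*t*exp(t)]
  [t*exp(t), t*exp(t) + exp(t), -t^2*exp(t)/2 - 3*t*exp(t)]
  [0, 0, exp(t)]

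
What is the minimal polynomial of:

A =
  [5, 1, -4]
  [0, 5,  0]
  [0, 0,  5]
x^2 - 10*x + 25

The characteristic polynomial is χ_A(x) = (x - 5)^3, so the eigenvalues are known. The minimal polynomial is
  m_A(x) = Π_λ (x − λ)^{k_λ}
where k_λ is the size of the *largest* Jordan block for λ (equivalently, the smallest k with (A − λI)^k v = 0 for every generalised eigenvector v of λ).

  λ = 5: largest Jordan block has size 2, contributing (x − 5)^2

So m_A(x) = (x - 5)^2 = x^2 - 10*x + 25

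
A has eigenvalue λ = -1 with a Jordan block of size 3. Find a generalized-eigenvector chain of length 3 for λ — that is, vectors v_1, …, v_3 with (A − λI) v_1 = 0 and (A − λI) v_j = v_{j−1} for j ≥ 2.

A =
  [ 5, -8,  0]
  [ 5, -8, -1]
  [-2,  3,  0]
A Jordan chain for λ = -1 of length 3:
v_1 = (-4, -3, 1)ᵀ
v_2 = (6, 5, -2)ᵀ
v_3 = (1, 0, 0)ᵀ

Let N = A − (-1)·I. We want v_3 with N^3 v_3 = 0 but N^2 v_3 ≠ 0; then v_{j-1} := N · v_j for j = 3, …, 2.

Pick v_3 = (1, 0, 0)ᵀ.
Then v_2 = N · v_3 = (6, 5, -2)ᵀ.
Then v_1 = N · v_2 = (-4, -3, 1)ᵀ.

Sanity check: (A − (-1)·I) v_1 = (0, 0, 0)ᵀ = 0. ✓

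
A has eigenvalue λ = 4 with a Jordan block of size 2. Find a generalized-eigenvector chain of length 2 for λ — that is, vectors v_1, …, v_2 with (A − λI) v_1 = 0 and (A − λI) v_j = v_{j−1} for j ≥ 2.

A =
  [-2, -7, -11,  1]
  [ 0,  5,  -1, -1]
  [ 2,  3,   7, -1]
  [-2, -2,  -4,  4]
A Jordan chain for λ = 4 of length 2:
v_1 = (-7, 1, 3, -2)ᵀ
v_2 = (0, 1, 0, 0)ᵀ

Let N = A − (4)·I. We want v_2 with N^2 v_2 = 0 but N^1 v_2 ≠ 0; then v_{j-1} := N · v_j for j = 2, …, 2.

Pick v_2 = (0, 1, 0, 0)ᵀ.
Then v_1 = N · v_2 = (-7, 1, 3, -2)ᵀ.

Sanity check: (A − (4)·I) v_1 = (0, 0, 0, 0)ᵀ = 0. ✓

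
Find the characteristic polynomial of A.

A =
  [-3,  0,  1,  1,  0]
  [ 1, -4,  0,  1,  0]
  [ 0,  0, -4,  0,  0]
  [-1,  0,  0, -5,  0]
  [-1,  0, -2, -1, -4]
x^5 + 20*x^4 + 160*x^3 + 640*x^2 + 1280*x + 1024

Expanding det(x·I − A) (e.g. by cofactor expansion or by noting that A is similar to its Jordan form J, which has the same characteristic polynomial as A) gives
  χ_A(x) = x^5 + 20*x^4 + 160*x^3 + 640*x^2 + 1280*x + 1024
which factors as (x + 4)^5. The eigenvalues (with algebraic multiplicities) are λ = -4 with multiplicity 5.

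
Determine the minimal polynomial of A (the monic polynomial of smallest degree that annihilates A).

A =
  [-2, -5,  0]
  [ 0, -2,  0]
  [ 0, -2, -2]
x^2 + 4*x + 4

The characteristic polynomial is χ_A(x) = (x + 2)^3, so the eigenvalues are known. The minimal polynomial is
  m_A(x) = Π_λ (x − λ)^{k_λ}
where k_λ is the size of the *largest* Jordan block for λ (equivalently, the smallest k with (A − λI)^k v = 0 for every generalised eigenvector v of λ).

  λ = -2: largest Jordan block has size 2, contributing (x + 2)^2

So m_A(x) = (x + 2)^2 = x^2 + 4*x + 4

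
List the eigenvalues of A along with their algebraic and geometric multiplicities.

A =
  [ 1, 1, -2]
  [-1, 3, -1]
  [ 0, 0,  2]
λ = 2: alg = 3, geom = 1

Step 1 — factor the characteristic polynomial to read off the algebraic multiplicities:
  χ_A(x) = (x - 2)^3

Step 2 — compute geometric multiplicities via the rank-nullity identity g(λ) = n − rank(A − λI):
  rank(A − (2)·I) = 2, so dim ker(A − (2)·I) = n − 2 = 1

Summary:
  λ = 2: algebraic multiplicity = 3, geometric multiplicity = 1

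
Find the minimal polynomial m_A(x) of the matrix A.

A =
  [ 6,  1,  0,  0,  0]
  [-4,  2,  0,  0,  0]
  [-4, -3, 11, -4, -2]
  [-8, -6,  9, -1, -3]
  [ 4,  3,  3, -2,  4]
x^3 - 13*x^2 + 56*x - 80

The characteristic polynomial is χ_A(x) = (x - 5)^2*(x - 4)^3, so the eigenvalues are known. The minimal polynomial is
  m_A(x) = Π_λ (x − λ)^{k_λ}
where k_λ is the size of the *largest* Jordan block for λ (equivalently, the smallest k with (A − λI)^k v = 0 for every generalised eigenvector v of λ).

  λ = 4: largest Jordan block has size 2, contributing (x − 4)^2
  λ = 5: largest Jordan block has size 1, contributing (x − 5)

So m_A(x) = (x - 5)*(x - 4)^2 = x^3 - 13*x^2 + 56*x - 80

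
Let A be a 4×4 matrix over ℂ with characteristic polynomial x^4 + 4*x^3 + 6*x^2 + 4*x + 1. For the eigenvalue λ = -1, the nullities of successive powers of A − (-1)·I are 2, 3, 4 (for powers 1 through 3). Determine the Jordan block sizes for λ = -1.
Block sizes for λ = -1: [3, 1]

From the dimensions of kernels of powers, the number of Jordan blocks of size at least j is d_j − d_{j−1} where d_j = dim ker(N^j) (with d_0 = 0). Computing the differences gives [2, 1, 1].
The number of blocks of size exactly k is (#blocks of size ≥ k) − (#blocks of size ≥ k + 1), so the partition is: 1 block(s) of size 1, 1 block(s) of size 3.
In nonincreasing order the block sizes are [3, 1].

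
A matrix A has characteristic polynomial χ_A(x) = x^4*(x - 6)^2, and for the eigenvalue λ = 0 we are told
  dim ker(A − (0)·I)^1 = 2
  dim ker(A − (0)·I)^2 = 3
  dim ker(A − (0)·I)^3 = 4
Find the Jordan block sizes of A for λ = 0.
Block sizes for λ = 0: [3, 1]

From the dimensions of kernels of powers, the number of Jordan blocks of size at least j is d_j − d_{j−1} where d_j = dim ker(N^j) (with d_0 = 0). Computing the differences gives [2, 1, 1].
The number of blocks of size exactly k is (#blocks of size ≥ k) − (#blocks of size ≥ k + 1), so the partition is: 1 block(s) of size 1, 1 block(s) of size 3.
In nonincreasing order the block sizes are [3, 1].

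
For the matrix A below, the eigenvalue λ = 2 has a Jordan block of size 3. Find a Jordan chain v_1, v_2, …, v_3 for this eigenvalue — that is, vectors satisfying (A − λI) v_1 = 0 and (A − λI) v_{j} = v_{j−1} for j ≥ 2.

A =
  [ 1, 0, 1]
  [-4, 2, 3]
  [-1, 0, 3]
A Jordan chain for λ = 2 of length 3:
v_1 = (0, 1, 0)ᵀ
v_2 = (-1, -4, -1)ᵀ
v_3 = (1, 0, 0)ᵀ

Let N = A − (2)·I. We want v_3 with N^3 v_3 = 0 but N^2 v_3 ≠ 0; then v_{j-1} := N · v_j for j = 3, …, 2.

Pick v_3 = (1, 0, 0)ᵀ.
Then v_2 = N · v_3 = (-1, -4, -1)ᵀ.
Then v_1 = N · v_2 = (0, 1, 0)ᵀ.

Sanity check: (A − (2)·I) v_1 = (0, 0, 0)ᵀ = 0. ✓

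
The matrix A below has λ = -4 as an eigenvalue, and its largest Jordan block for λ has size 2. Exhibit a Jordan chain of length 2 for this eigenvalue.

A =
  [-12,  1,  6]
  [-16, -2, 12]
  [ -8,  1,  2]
A Jordan chain for λ = -4 of length 2:
v_1 = (-8, -16, -8)ᵀ
v_2 = (1, 0, 0)ᵀ

Let N = A − (-4)·I. We want v_2 with N^2 v_2 = 0 but N^1 v_2 ≠ 0; then v_{j-1} := N · v_j for j = 2, …, 2.

Pick v_2 = (1, 0, 0)ᵀ.
Then v_1 = N · v_2 = (-8, -16, -8)ᵀ.

Sanity check: (A − (-4)·I) v_1 = (0, 0, 0)ᵀ = 0. ✓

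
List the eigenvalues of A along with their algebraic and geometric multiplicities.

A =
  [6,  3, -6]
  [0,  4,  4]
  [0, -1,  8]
λ = 6: alg = 3, geom = 2

Step 1 — factor the characteristic polynomial to read off the algebraic multiplicities:
  χ_A(x) = (x - 6)^3

Step 2 — compute geometric multiplicities via the rank-nullity identity g(λ) = n − rank(A − λI):
  rank(A − (6)·I) = 1, so dim ker(A − (6)·I) = n − 1 = 2

Summary:
  λ = 6: algebraic multiplicity = 3, geometric multiplicity = 2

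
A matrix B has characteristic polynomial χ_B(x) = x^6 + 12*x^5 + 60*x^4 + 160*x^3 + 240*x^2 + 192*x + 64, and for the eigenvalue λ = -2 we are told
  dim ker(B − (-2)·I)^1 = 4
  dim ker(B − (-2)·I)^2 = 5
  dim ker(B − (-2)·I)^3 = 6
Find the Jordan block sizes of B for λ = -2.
Block sizes for λ = -2: [3, 1, 1, 1]

From the dimensions of kernels of powers, the number of Jordan blocks of size at least j is d_j − d_{j−1} where d_j = dim ker(N^j) (with d_0 = 0). Computing the differences gives [4, 1, 1].
The number of blocks of size exactly k is (#blocks of size ≥ k) − (#blocks of size ≥ k + 1), so the partition is: 3 block(s) of size 1, 1 block(s) of size 3.
In nonincreasing order the block sizes are [3, 1, 1, 1].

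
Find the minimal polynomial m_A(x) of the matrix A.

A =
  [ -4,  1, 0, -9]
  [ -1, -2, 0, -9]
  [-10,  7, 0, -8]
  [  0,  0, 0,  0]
x^4 + 6*x^3 + 9*x^2

The characteristic polynomial is χ_A(x) = x^2*(x + 3)^2, so the eigenvalues are known. The minimal polynomial is
  m_A(x) = Π_λ (x − λ)^{k_λ}
where k_λ is the size of the *largest* Jordan block for λ (equivalently, the smallest k with (A − λI)^k v = 0 for every generalised eigenvector v of λ).

  λ = -3: largest Jordan block has size 2, contributing (x + 3)^2
  λ = 0: largest Jordan block has size 2, contributing (x − 0)^2

So m_A(x) = x^2*(x + 3)^2 = x^4 + 6*x^3 + 9*x^2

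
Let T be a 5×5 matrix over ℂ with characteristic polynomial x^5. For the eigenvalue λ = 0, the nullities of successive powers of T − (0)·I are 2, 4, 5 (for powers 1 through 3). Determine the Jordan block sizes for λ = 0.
Block sizes for λ = 0: [3, 2]

From the dimensions of kernels of powers, the number of Jordan blocks of size at least j is d_j − d_{j−1} where d_j = dim ker(N^j) (with d_0 = 0). Computing the differences gives [2, 2, 1].
The number of blocks of size exactly k is (#blocks of size ≥ k) − (#blocks of size ≥ k + 1), so the partition is: 1 block(s) of size 2, 1 block(s) of size 3.
In nonincreasing order the block sizes are [3, 2].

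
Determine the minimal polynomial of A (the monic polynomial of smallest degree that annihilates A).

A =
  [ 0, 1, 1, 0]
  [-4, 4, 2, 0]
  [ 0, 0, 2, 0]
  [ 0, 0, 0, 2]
x^2 - 4*x + 4

The characteristic polynomial is χ_A(x) = (x - 2)^4, so the eigenvalues are known. The minimal polynomial is
  m_A(x) = Π_λ (x − λ)^{k_λ}
where k_λ is the size of the *largest* Jordan block for λ (equivalently, the smallest k with (A − λI)^k v = 0 for every generalised eigenvector v of λ).

  λ = 2: largest Jordan block has size 2, contributing (x − 2)^2

So m_A(x) = (x - 2)^2 = x^2 - 4*x + 4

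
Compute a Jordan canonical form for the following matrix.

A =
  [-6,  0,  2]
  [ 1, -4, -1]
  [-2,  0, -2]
J_2(-4) ⊕ J_1(-4)

The characteristic polynomial is
  det(x·I − A) = x^3 + 12*x^2 + 48*x + 64 = (x + 4)^3

Eigenvalues and multiplicities (the geometric multiplicity of λ is n − rank(A − λI), which equals the number of Jordan blocks for λ):
  λ = -4: algebraic multiplicity = 3, geometric multiplicity = 2

Determining the block sizes for each eigenvalue:
  λ = -4: 2 blocks summing to 3 forces exactly one block of size 2 and the rest size 1 → block sizes [2, 1]

Assembling the blocks gives a Jordan form
J =
  [-4,  1,  0]
  [ 0, -4,  0]
  [ 0,  0, -4]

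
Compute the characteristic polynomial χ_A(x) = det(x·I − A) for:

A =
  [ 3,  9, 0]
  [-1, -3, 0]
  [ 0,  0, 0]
x^3

Expanding det(x·I − A) (e.g. by cofactor expansion or by noting that A is similar to its Jordan form J, which has the same characteristic polynomial as A) gives
  χ_A(x) = x^3
which factors as x^3. The eigenvalues (with algebraic multiplicities) are λ = 0 with multiplicity 3.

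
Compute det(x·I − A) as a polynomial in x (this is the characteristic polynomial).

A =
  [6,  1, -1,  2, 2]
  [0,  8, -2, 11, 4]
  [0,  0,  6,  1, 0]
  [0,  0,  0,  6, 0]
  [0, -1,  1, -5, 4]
x^5 - 30*x^4 + 360*x^3 - 2160*x^2 + 6480*x - 7776

Expanding det(x·I − A) (e.g. by cofactor expansion or by noting that A is similar to its Jordan form J, which has the same characteristic polynomial as A) gives
  χ_A(x) = x^5 - 30*x^4 + 360*x^3 - 2160*x^2 + 6480*x - 7776
which factors as (x - 6)^5. The eigenvalues (with algebraic multiplicities) are λ = 6 with multiplicity 5.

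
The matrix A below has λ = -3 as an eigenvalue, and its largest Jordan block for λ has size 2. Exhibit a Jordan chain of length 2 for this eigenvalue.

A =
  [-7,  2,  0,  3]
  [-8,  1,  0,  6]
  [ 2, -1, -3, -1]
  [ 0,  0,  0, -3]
A Jordan chain for λ = -3 of length 2:
v_1 = (-4, -8, 2, 0)ᵀ
v_2 = (1, 0, 0, 0)ᵀ

Let N = A − (-3)·I. We want v_2 with N^2 v_2 = 0 but N^1 v_2 ≠ 0; then v_{j-1} := N · v_j for j = 2, …, 2.

Pick v_2 = (1, 0, 0, 0)ᵀ.
Then v_1 = N · v_2 = (-4, -8, 2, 0)ᵀ.

Sanity check: (A − (-3)·I) v_1 = (0, 0, 0, 0)ᵀ = 0. ✓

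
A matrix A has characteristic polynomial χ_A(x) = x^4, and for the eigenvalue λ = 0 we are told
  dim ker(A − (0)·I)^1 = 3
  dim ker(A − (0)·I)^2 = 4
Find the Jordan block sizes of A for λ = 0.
Block sizes for λ = 0: [2, 1, 1]

From the dimensions of kernels of powers, the number of Jordan blocks of size at least j is d_j − d_{j−1} where d_j = dim ker(N^j) (with d_0 = 0). Computing the differences gives [3, 1].
The number of blocks of size exactly k is (#blocks of size ≥ k) − (#blocks of size ≥ k + 1), so the partition is: 2 block(s) of size 1, 1 block(s) of size 2.
In nonincreasing order the block sizes are [2, 1, 1].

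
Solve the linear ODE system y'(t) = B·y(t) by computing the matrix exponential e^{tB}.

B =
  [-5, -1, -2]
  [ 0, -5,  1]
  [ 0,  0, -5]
e^{tB} =
  [exp(-5*t), -t*exp(-5*t), -t^2*exp(-5*t)/2 - 2*t*exp(-5*t)]
  [0, exp(-5*t), t*exp(-5*t)]
  [0, 0, exp(-5*t)]

Strategy: write B = P · J · P⁻¹ where J is a Jordan canonical form, so e^{tB} = P · e^{tJ} · P⁻¹, and e^{tJ} can be computed block-by-block.

B has Jordan form
J =
  [-5,  1,  0]
  [ 0, -5,  1]
  [ 0,  0, -5]
(up to reordering of blocks).

Per-block formulas:
  For a 3×3 Jordan block J_3(-5): exp(t · J_3(-5)) = e^(-5t)·(I + t·N + (t^2/2)·N^2), where N is the 3×3 nilpotent shift.

After assembling e^{tJ} and conjugating by P, we get:

e^{tB} =
  [exp(-5*t), -t*exp(-5*t), -t^2*exp(-5*t)/2 - 2*t*exp(-5*t)]
  [0, exp(-5*t), t*exp(-5*t)]
  [0, 0, exp(-5*t)]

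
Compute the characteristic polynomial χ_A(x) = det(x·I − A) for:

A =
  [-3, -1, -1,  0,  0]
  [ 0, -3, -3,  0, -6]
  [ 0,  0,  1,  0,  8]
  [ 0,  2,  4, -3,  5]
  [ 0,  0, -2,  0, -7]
x^5 + 15*x^4 + 90*x^3 + 270*x^2 + 405*x + 243

Expanding det(x·I − A) (e.g. by cofactor expansion or by noting that A is similar to its Jordan form J, which has the same characteristic polynomial as A) gives
  χ_A(x) = x^5 + 15*x^4 + 90*x^3 + 270*x^2 + 405*x + 243
which factors as (x + 3)^5. The eigenvalues (with algebraic multiplicities) are λ = -3 with multiplicity 5.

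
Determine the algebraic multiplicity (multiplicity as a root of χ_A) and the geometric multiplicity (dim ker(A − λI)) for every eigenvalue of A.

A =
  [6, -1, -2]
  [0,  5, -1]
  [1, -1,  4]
λ = 5: alg = 3, geom = 1

Step 1 — factor the characteristic polynomial to read off the algebraic multiplicities:
  χ_A(x) = (x - 5)^3

Step 2 — compute geometric multiplicities via the rank-nullity identity g(λ) = n − rank(A − λI):
  rank(A − (5)·I) = 2, so dim ker(A − (5)·I) = n − 2 = 1

Summary:
  λ = 5: algebraic multiplicity = 3, geometric multiplicity = 1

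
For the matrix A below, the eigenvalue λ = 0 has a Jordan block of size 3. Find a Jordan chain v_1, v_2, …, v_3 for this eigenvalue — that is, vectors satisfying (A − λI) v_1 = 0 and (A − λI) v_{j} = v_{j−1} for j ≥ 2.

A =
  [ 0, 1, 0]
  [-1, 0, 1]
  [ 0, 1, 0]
A Jordan chain for λ = 0 of length 3:
v_1 = (-1, 0, -1)ᵀ
v_2 = (0, -1, 0)ᵀ
v_3 = (1, 0, 0)ᵀ

Let N = A − (0)·I. We want v_3 with N^3 v_3 = 0 but N^2 v_3 ≠ 0; then v_{j-1} := N · v_j for j = 3, …, 2.

Pick v_3 = (1, 0, 0)ᵀ.
Then v_2 = N · v_3 = (0, -1, 0)ᵀ.
Then v_1 = N · v_2 = (-1, 0, -1)ᵀ.

Sanity check: (A − (0)·I) v_1 = (0, 0, 0)ᵀ = 0. ✓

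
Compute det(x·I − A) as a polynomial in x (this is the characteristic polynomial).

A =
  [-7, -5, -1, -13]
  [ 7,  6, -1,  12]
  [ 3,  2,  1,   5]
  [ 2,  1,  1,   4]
x^4 - 4*x^3 + 6*x^2 - 4*x + 1

Expanding det(x·I − A) (e.g. by cofactor expansion or by noting that A is similar to its Jordan form J, which has the same characteristic polynomial as A) gives
  χ_A(x) = x^4 - 4*x^3 + 6*x^2 - 4*x + 1
which factors as (x - 1)^4. The eigenvalues (with algebraic multiplicities) are λ = 1 with multiplicity 4.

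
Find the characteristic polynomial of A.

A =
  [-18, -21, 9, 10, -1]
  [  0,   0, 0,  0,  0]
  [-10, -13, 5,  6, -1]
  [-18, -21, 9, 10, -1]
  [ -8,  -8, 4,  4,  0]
x^5 + 3*x^4 - 4*x^3

Expanding det(x·I − A) (e.g. by cofactor expansion or by noting that A is similar to its Jordan form J, which has the same characteristic polynomial as A) gives
  χ_A(x) = x^5 + 3*x^4 - 4*x^3
which factors as x^3*(x - 1)*(x + 4). The eigenvalues (with algebraic multiplicities) are λ = -4 with multiplicity 1, λ = 0 with multiplicity 3, λ = 1 with multiplicity 1.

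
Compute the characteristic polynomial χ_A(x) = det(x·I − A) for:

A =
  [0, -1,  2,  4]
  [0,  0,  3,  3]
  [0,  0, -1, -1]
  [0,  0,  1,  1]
x^4

Expanding det(x·I − A) (e.g. by cofactor expansion or by noting that A is similar to its Jordan form J, which has the same characteristic polynomial as A) gives
  χ_A(x) = x^4
which factors as x^4. The eigenvalues (with algebraic multiplicities) are λ = 0 with multiplicity 4.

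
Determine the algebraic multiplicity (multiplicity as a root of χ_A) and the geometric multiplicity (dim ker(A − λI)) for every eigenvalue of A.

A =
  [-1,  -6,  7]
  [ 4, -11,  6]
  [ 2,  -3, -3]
λ = -5: alg = 3, geom = 1

Step 1 — factor the characteristic polynomial to read off the algebraic multiplicities:
  χ_A(x) = (x + 5)^3

Step 2 — compute geometric multiplicities via the rank-nullity identity g(λ) = n − rank(A − λI):
  rank(A − (-5)·I) = 2, so dim ker(A − (-5)·I) = n − 2 = 1

Summary:
  λ = -5: algebraic multiplicity = 3, geometric multiplicity = 1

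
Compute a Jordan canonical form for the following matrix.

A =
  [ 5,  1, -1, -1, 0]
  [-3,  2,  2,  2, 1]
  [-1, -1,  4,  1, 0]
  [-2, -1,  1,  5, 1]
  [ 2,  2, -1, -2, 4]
J_3(4) ⊕ J_2(4)

The characteristic polynomial is
  det(x·I − A) = x^5 - 20*x^4 + 160*x^3 - 640*x^2 + 1280*x - 1024 = (x - 4)^5

Eigenvalues and multiplicities (the geometric multiplicity of λ is n − rank(A − λI), which equals the number of Jordan blocks for λ):
  λ = 4: algebraic multiplicity = 5, geometric multiplicity = 2

Determining the block sizes for each eigenvalue:
  λ = 4: with am = 5 and gm = 2, the partition is not yet determined (e.g. several partitions of 5 into 2 parts exist). Let N = A − (4)·I. Computing rank(N^1) = 3, rank(N^2) = 1, rank(N^3) = 0; the number of blocks of size ≥ j is rank(N^{j−1}) − rank(N^j), giving [2, 2, 1]. So we have 1 block(s) of size 3, 1 block(s) of size 2 → block sizes [3, 2]

Assembling the blocks gives a Jordan form
J =
  [4, 1, 0, 0, 0]
  [0, 4, 1, 0, 0]
  [0, 0, 4, 0, 0]
  [0, 0, 0, 4, 1]
  [0, 0, 0, 0, 4]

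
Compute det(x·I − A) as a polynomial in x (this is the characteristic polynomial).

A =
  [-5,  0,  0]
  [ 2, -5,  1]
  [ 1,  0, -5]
x^3 + 15*x^2 + 75*x + 125

Expanding det(x·I − A) (e.g. by cofactor expansion or by noting that A is similar to its Jordan form J, which has the same characteristic polynomial as A) gives
  χ_A(x) = x^3 + 15*x^2 + 75*x + 125
which factors as (x + 5)^3. The eigenvalues (with algebraic multiplicities) are λ = -5 with multiplicity 3.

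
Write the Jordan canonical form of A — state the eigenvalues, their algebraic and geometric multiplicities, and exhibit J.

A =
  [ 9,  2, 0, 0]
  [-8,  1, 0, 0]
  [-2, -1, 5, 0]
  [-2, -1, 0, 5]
J_2(5) ⊕ J_1(5) ⊕ J_1(5)

The characteristic polynomial is
  det(x·I − A) = x^4 - 20*x^3 + 150*x^2 - 500*x + 625 = (x - 5)^4

Eigenvalues and multiplicities (the geometric multiplicity of λ is n − rank(A − λI), which equals the number of Jordan blocks for λ):
  λ = 5: algebraic multiplicity = 4, geometric multiplicity = 3

Determining the block sizes for each eigenvalue:
  λ = 5: 3 blocks summing to 4 forces exactly one block of size 2 and the rest size 1 → block sizes [2, 1, 1]

Assembling the blocks gives a Jordan form
J =
  [5, 1, 0, 0]
  [0, 5, 0, 0]
  [0, 0, 5, 0]
  [0, 0, 0, 5]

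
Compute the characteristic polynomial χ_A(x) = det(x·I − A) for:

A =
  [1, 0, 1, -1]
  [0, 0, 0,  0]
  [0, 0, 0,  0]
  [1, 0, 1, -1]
x^4

Expanding det(x·I − A) (e.g. by cofactor expansion or by noting that A is similar to its Jordan form J, which has the same characteristic polynomial as A) gives
  χ_A(x) = x^4
which factors as x^4. The eigenvalues (with algebraic multiplicities) are λ = 0 with multiplicity 4.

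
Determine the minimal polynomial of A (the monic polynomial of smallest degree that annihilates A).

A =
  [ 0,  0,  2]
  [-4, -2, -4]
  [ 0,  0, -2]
x^2 + 2*x

The characteristic polynomial is χ_A(x) = x*(x + 2)^2, so the eigenvalues are known. The minimal polynomial is
  m_A(x) = Π_λ (x − λ)^{k_λ}
where k_λ is the size of the *largest* Jordan block for λ (equivalently, the smallest k with (A − λI)^k v = 0 for every generalised eigenvector v of λ).

  λ = -2: largest Jordan block has size 1, contributing (x + 2)
  λ = 0: largest Jordan block has size 1, contributing (x − 0)

So m_A(x) = x*(x + 2) = x^2 + 2*x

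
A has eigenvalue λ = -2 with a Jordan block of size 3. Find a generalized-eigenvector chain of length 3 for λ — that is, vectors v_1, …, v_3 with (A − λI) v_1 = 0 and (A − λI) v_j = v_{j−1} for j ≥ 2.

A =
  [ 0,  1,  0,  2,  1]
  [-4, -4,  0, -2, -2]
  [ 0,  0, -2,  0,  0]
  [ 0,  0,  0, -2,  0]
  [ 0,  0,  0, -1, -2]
A Jordan chain for λ = -2 of length 3:
v_1 = (1, -2, 0, 0, 0)ᵀ
v_2 = (2, -2, 0, 0, -1)ᵀ
v_3 = (0, 0, 0, 1, 0)ᵀ

Let N = A − (-2)·I. We want v_3 with N^3 v_3 = 0 but N^2 v_3 ≠ 0; then v_{j-1} := N · v_j for j = 3, …, 2.

Pick v_3 = (0, 0, 0, 1, 0)ᵀ.
Then v_2 = N · v_3 = (2, -2, 0, 0, -1)ᵀ.
Then v_1 = N · v_2 = (1, -2, 0, 0, 0)ᵀ.

Sanity check: (A − (-2)·I) v_1 = (0, 0, 0, 0, 0)ᵀ = 0. ✓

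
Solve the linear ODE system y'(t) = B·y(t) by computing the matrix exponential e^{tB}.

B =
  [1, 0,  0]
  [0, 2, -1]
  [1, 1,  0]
e^{tB} =
  [exp(t), 0, 0]
  [-t^2*exp(t)/2, t*exp(t) + exp(t), -t*exp(t)]
  [-t^2*exp(t)/2 + t*exp(t), t*exp(t), -t*exp(t) + exp(t)]

Strategy: write B = P · J · P⁻¹ where J is a Jordan canonical form, so e^{tB} = P · e^{tJ} · P⁻¹, and e^{tJ} can be computed block-by-block.

B has Jordan form
J =
  [1, 1, 0]
  [0, 1, 1]
  [0, 0, 1]
(up to reordering of blocks).

Per-block formulas:
  For a 3×3 Jordan block J_3(1): exp(t · J_3(1)) = e^(1t)·(I + t·N + (t^2/2)·N^2), where N is the 3×3 nilpotent shift.

After assembling e^{tJ} and conjugating by P, we get:

e^{tB} =
  [exp(t), 0, 0]
  [-t^2*exp(t)/2, t*exp(t) + exp(t), -t*exp(t)]
  [-t^2*exp(t)/2 + t*exp(t), t*exp(t), -t*exp(t) + exp(t)]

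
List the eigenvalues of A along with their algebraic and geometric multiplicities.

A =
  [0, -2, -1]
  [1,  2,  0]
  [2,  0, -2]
λ = 0: alg = 3, geom = 1

Step 1 — factor the characteristic polynomial to read off the algebraic multiplicities:
  χ_A(x) = x^3

Step 2 — compute geometric multiplicities via the rank-nullity identity g(λ) = n − rank(A − λI):
  rank(A − (0)·I) = 2, so dim ker(A − (0)·I) = n − 2 = 1

Summary:
  λ = 0: algebraic multiplicity = 3, geometric multiplicity = 1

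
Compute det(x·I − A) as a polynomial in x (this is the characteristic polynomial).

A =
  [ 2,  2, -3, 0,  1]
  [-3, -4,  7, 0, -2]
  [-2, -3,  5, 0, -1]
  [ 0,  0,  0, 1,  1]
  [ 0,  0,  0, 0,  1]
x^5 - 5*x^4 + 10*x^3 - 10*x^2 + 5*x - 1

Expanding det(x·I − A) (e.g. by cofactor expansion or by noting that A is similar to its Jordan form J, which has the same characteristic polynomial as A) gives
  χ_A(x) = x^5 - 5*x^4 + 10*x^3 - 10*x^2 + 5*x - 1
which factors as (x - 1)^5. The eigenvalues (with algebraic multiplicities) are λ = 1 with multiplicity 5.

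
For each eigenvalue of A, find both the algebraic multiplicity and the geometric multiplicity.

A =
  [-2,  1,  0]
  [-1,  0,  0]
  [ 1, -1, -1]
λ = -1: alg = 3, geom = 2

Step 1 — factor the characteristic polynomial to read off the algebraic multiplicities:
  χ_A(x) = (x + 1)^3

Step 2 — compute geometric multiplicities via the rank-nullity identity g(λ) = n − rank(A − λI):
  rank(A − (-1)·I) = 1, so dim ker(A − (-1)·I) = n − 1 = 2

Summary:
  λ = -1: algebraic multiplicity = 3, geometric multiplicity = 2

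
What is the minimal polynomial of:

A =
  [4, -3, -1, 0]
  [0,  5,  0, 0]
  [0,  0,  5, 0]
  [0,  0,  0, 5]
x^2 - 9*x + 20

The characteristic polynomial is χ_A(x) = (x - 5)^3*(x - 4), so the eigenvalues are known. The minimal polynomial is
  m_A(x) = Π_λ (x − λ)^{k_λ}
where k_λ is the size of the *largest* Jordan block for λ (equivalently, the smallest k with (A − λI)^k v = 0 for every generalised eigenvector v of λ).

  λ = 4: largest Jordan block has size 1, contributing (x − 4)
  λ = 5: largest Jordan block has size 1, contributing (x − 5)

So m_A(x) = (x - 5)*(x - 4) = x^2 - 9*x + 20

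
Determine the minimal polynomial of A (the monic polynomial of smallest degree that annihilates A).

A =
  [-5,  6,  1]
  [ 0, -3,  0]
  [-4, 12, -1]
x^2 + 6*x + 9

The characteristic polynomial is χ_A(x) = (x + 3)^3, so the eigenvalues are known. The minimal polynomial is
  m_A(x) = Π_λ (x − λ)^{k_λ}
where k_λ is the size of the *largest* Jordan block for λ (equivalently, the smallest k with (A − λI)^k v = 0 for every generalised eigenvector v of λ).

  λ = -3: largest Jordan block has size 2, contributing (x + 3)^2

So m_A(x) = (x + 3)^2 = x^2 + 6*x + 9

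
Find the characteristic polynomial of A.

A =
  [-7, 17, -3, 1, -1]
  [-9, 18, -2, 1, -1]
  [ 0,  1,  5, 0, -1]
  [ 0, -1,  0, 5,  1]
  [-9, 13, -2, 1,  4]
x^5 - 25*x^4 + 250*x^3 - 1250*x^2 + 3125*x - 3125

Expanding det(x·I − A) (e.g. by cofactor expansion or by noting that A is similar to its Jordan form J, which has the same characteristic polynomial as A) gives
  χ_A(x) = x^5 - 25*x^4 + 250*x^3 - 1250*x^2 + 3125*x - 3125
which factors as (x - 5)^5. The eigenvalues (with algebraic multiplicities) are λ = 5 with multiplicity 5.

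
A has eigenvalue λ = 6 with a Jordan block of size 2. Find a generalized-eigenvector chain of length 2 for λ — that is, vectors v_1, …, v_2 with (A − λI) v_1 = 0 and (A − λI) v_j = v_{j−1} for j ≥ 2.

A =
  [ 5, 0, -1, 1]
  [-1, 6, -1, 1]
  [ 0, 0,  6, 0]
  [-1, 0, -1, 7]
A Jordan chain for λ = 6 of length 2:
v_1 = (-1, -1, 0, -1)ᵀ
v_2 = (1, 0, 0, 0)ᵀ

Let N = A − (6)·I. We want v_2 with N^2 v_2 = 0 but N^1 v_2 ≠ 0; then v_{j-1} := N · v_j for j = 2, …, 2.

Pick v_2 = (1, 0, 0, 0)ᵀ.
Then v_1 = N · v_2 = (-1, -1, 0, -1)ᵀ.

Sanity check: (A − (6)·I) v_1 = (0, 0, 0, 0)ᵀ = 0. ✓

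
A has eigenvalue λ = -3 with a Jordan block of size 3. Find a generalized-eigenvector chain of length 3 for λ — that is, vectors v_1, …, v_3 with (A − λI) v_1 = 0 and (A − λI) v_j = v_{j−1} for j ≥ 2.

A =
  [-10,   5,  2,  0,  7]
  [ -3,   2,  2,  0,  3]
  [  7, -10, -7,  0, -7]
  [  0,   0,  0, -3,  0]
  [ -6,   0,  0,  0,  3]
A Jordan chain for λ = -3 of length 3:
v_1 = (6, 2, -5, 0, 6)ᵀ
v_2 = (-7, -3, 7, 0, -6)ᵀ
v_3 = (1, 0, 0, 0, 0)ᵀ

Let N = A − (-3)·I. We want v_3 with N^3 v_3 = 0 but N^2 v_3 ≠ 0; then v_{j-1} := N · v_j for j = 3, …, 2.

Pick v_3 = (1, 0, 0, 0, 0)ᵀ.
Then v_2 = N · v_3 = (-7, -3, 7, 0, -6)ᵀ.
Then v_1 = N · v_2 = (6, 2, -5, 0, 6)ᵀ.

Sanity check: (A − (-3)·I) v_1 = (0, 0, 0, 0, 0)ᵀ = 0. ✓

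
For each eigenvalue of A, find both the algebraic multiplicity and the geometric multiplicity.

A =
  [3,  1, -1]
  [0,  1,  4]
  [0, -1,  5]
λ = 3: alg = 3, geom = 1

Step 1 — factor the characteristic polynomial to read off the algebraic multiplicities:
  χ_A(x) = (x - 3)^3

Step 2 — compute geometric multiplicities via the rank-nullity identity g(λ) = n − rank(A − λI):
  rank(A − (3)·I) = 2, so dim ker(A − (3)·I) = n − 2 = 1

Summary:
  λ = 3: algebraic multiplicity = 3, geometric multiplicity = 1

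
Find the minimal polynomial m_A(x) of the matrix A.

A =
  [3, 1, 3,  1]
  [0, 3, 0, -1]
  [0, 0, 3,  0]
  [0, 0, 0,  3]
x^3 - 9*x^2 + 27*x - 27

The characteristic polynomial is χ_A(x) = (x - 3)^4, so the eigenvalues are known. The minimal polynomial is
  m_A(x) = Π_λ (x − λ)^{k_λ}
where k_λ is the size of the *largest* Jordan block for λ (equivalently, the smallest k with (A − λI)^k v = 0 for every generalised eigenvector v of λ).

  λ = 3: largest Jordan block has size 3, contributing (x − 3)^3

So m_A(x) = (x - 3)^3 = x^3 - 9*x^2 + 27*x - 27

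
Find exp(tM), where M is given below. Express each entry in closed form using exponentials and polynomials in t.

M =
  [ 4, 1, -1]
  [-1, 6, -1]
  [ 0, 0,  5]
e^{tM} =
  [-t*exp(5*t) + exp(5*t), t*exp(5*t), -t*exp(5*t)]
  [-t*exp(5*t), t*exp(5*t) + exp(5*t), -t*exp(5*t)]
  [0, 0, exp(5*t)]

Strategy: write M = P · J · P⁻¹ where J is a Jordan canonical form, so e^{tM} = P · e^{tJ} · P⁻¹, and e^{tJ} can be computed block-by-block.

M has Jordan form
J =
  [5, 1, 0]
  [0, 5, 0]
  [0, 0, 5]
(up to reordering of blocks).

Per-block formulas:
  For a 1×1 block at λ = 5: exp(t · [5]) = [e^(5t)].
  For a 2×2 Jordan block J_2(5): exp(t · J_2(5)) = e^(5t)·(I + t·N), where N is the 2×2 nilpotent shift.

After assembling e^{tJ} and conjugating by P, we get:

e^{tM} =
  [-t*exp(5*t) + exp(5*t), t*exp(5*t), -t*exp(5*t)]
  [-t*exp(5*t), t*exp(5*t) + exp(5*t), -t*exp(5*t)]
  [0, 0, exp(5*t)]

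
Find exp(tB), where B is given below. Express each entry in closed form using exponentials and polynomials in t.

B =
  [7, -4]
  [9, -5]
e^{tB} =
  [6*t*exp(t) + exp(t), -4*t*exp(t)]
  [9*t*exp(t), -6*t*exp(t) + exp(t)]

Strategy: write B = P · J · P⁻¹ where J is a Jordan canonical form, so e^{tB} = P · e^{tJ} · P⁻¹, and e^{tJ} can be computed block-by-block.

B has Jordan form
J =
  [1, 1]
  [0, 1]
(up to reordering of blocks).

Per-block formulas:
  For a 2×2 Jordan block J_2(1): exp(t · J_2(1)) = e^(1t)·(I + t·N), where N is the 2×2 nilpotent shift.

After assembling e^{tJ} and conjugating by P, we get:

e^{tB} =
  [6*t*exp(t) + exp(t), -4*t*exp(t)]
  [9*t*exp(t), -6*t*exp(t) + exp(t)]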